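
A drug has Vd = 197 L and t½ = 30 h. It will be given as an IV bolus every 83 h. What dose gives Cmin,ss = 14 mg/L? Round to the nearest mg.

τ/t½ = 83/30 ≈ 2.7667, so f = (1/2)^(83/30) ≈ 0.146943.
Cmin,ss = (D/Vd)·f/(1−f), so D = Cmin,ss·Vd·(1−f)/f.
D = 14 × 197 × (1−f)/f ≈ 14 × 197 × 5.80536 ≈ 16011.18 mg.

16011 mg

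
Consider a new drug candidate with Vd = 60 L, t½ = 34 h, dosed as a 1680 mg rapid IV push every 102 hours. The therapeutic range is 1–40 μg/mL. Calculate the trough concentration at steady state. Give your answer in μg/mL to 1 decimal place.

The dosing interval is 3 half-lives, so f = 2^(−3) = 0.125.
Accumulation ratio R = 1/(1 − f) = 1/0.875 = 8/7.
Single-dose peak C₀ = D/Vd = 1680/60 = 28 μg/mL.
Steady-state peak Cmax,ss = C₀·R = 28 × 8/7 ≈ 32.000 μg/mL.
Steady-state trough Cmin,ss = Cmax,ss·f ≈ 32.000 × 0.125 ≈ 4.000 μg/mL.
Trough 4.0 μg/mL vs MEC 1 μg/mL: adequate.

4.0 μg/mL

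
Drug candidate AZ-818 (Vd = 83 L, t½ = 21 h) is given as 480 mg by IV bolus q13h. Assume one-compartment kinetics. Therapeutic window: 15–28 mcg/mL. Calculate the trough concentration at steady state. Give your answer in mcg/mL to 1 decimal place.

τ/t½ = 13/21 ≈ 0.61905, so fraction remaining f = (1/2)^(13/21) ≈ 0.6511.
Accumulation ratio R = 1/(1 − f) ≈ 1/0.3489 ≈ 2.8662.
Each bolus raises the concentration by D/Vd = 480/83 ≈ 5.783 mcg/mL.
Steady-state peak Cmax,ss = C₀·R ≈ 5.783 × 2.8662 ≈ 16.575 mcg/mL.
One interval later, Cmin,ss = Cmax,ss·e^(−kτ) ≈ 16.575 × 0.6511 ≈ 10.792 mcg/mL.
Trough 10.8 mcg/mL vs MEC 15 mcg/mL: subtherapeutic.

10.8 mcg/mL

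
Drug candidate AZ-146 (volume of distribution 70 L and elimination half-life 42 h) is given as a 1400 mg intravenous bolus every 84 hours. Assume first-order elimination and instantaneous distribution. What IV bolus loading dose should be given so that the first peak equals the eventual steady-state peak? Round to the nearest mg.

1867 mg

f = (1/2)^(84/42) ≈ 0.250000; accumulation ratio R = 1/(1−f) ≈ 1.33333.
Loading dose to hit Cmax,ss on first dose: D_load = D_maint·R ≈ 1400 × 1.33333 ≈ 1866.66 mg.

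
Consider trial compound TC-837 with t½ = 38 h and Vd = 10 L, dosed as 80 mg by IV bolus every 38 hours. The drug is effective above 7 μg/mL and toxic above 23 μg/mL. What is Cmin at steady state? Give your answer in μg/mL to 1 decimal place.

The dosing interval is 1 half-life, so f = 2^(−1) = 0.5.
Accumulation ratio R = 1/(1 − f) = 1/0.5 = 2/1.
Single-dose peak C₀ = D/Vd = 80/10 = 8 μg/mL.
Steady-state peak Cmax,ss = C₀·R = 8 × 2/1 ≈ 16.000 μg/mL.
Steady-state trough Cmin,ss = Cmax,ss·f ≈ 16.000 × 0.5 ≈ 8.000 μg/mL.
Trough 8.0 μg/mL vs MEC 7 μg/mL: adequate.

8.0 μg/mL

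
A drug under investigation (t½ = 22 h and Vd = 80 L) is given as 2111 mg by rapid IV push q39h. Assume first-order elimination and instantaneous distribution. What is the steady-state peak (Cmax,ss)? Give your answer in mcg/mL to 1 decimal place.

τ/t½ = 39/22 ≈ 1.7727, so fraction remaining f = (1/2)^(39/22) ≈ 0.2927.
Accumulation ratio R = 1/(1 − f) ≈ 1/0.7073 ≈ 1.4138.
Each bolus raises the concentration by D/Vd = 2111/80 ≈ 26.387 mcg/mL.
Steady-state peak Cmax,ss = C₀·R ≈ 26.387 × 1.4138 ≈ 37.306 mcg/mL.

37.3 mcg/mL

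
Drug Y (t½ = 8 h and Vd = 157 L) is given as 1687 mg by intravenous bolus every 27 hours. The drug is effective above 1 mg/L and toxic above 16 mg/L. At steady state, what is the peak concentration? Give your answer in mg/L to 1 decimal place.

11.9 mg/L

τ/t½ = 27/8 ≈ 3.375, so fraction remaining f = (1/2)^(27/8) ≈ 0.0964.
At steady state, accumulation factor R = 1/(1 − e^(−kτ)) ≈ 1.1067.
Single-dose peak C₀ = D/Vd = 1687/157 ≈ 10.745 mg/L.
Cmax,ss = C₀/(1 − f) ≈ 10.745/0.9036 ≈ 11.891 mg/L.
Peak 11.9 mg/L vs MTC 16 mg/L: below toxic threshold.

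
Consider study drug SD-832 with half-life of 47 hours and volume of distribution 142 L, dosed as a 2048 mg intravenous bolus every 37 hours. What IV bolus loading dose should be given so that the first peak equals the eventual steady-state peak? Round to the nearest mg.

f = (1/2)^(37/47) ≈ 0.579454; accumulation ratio R = 1/(1−f) ≈ 2.37786.
Loading dose to hit Cmax,ss on first dose: D_load = D_maint·R ≈ 2048 × 2.37786 ≈ 4869.86 mg.

4870 mg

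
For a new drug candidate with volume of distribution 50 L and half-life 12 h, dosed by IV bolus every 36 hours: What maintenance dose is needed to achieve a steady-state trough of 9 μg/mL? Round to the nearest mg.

τ/t½ = 36/12 ≈ 3, so f = (1/2)^(36/12) ≈ 0.125000.
Cmin,ss = (D/Vd)·f/(1−f), so D = Cmin,ss·Vd·(1−f)/f.
D = 9 × 50 × (1−f)/f ≈ 9 × 50 × 7.00000 ≈ 3150.00 mg.

3150 mg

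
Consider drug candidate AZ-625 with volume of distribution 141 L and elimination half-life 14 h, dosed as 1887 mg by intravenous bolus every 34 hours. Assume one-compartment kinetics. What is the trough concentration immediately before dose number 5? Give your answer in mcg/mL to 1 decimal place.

f = (1/2)^(τ/t½) = (1/2)^(34/14) ≈ 0.1857.
C₀ = D/Vd = 1887/141 ≈ 13.383 mcg/mL.
Before the 5th dose, 4 doses have been given. Superposition: Cmin = C₀·(f + f² + … + f^4).
≈ 13.383 × (0.1857 + 0.0345 + 0.0064 + 0.0012) ≈ 13.383 × 0.2278 ≈ 3.049 mcg/mL.

3.0 mcg/mL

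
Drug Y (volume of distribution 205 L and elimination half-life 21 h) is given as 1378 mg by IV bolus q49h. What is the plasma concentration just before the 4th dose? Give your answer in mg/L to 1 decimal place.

f = (1/2)^(τ/t½) = (1/2)^(49/21) ≈ 0.1984.
C₀ = D/Vd = 1378/205 ≈ 6.722 mg/L.
Before the 4th dose, 3 doses have been given. Superposition: Cmin = C₀·(f + f² + … + f^3).
≈ 6.722 × (0.1984 + 0.0394 + 0.0078) ≈ 6.722 × 0.2456 ≈ 1.651 mg/L.

1.7 mg/L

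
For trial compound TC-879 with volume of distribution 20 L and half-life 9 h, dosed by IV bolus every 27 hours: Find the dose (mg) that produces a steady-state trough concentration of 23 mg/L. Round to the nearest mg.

τ/t½ = 27/9 ≈ 3, so f = (1/2)^(27/9) ≈ 0.125000.
Cmin,ss = (D/Vd)·f/(1−f), so D = Cmin,ss·Vd·(1−f)/f.
D = 23 × 20 × (1−f)/f ≈ 23 × 20 × 7.00000 ≈ 3220.00 mg.

3220 mg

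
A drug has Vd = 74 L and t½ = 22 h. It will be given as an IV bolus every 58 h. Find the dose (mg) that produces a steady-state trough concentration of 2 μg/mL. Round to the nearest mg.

772 mg

τ/t½ = 58/22 ≈ 2.6364, so f = (1/2)^(58/22) ≈ 0.160833.
Cmin,ss = (D/Vd)·f/(1−f), so D = Cmin,ss·Vd·(1−f)/f.
D = 2 × 74 × (1−f)/f ≈ 2 × 74 × 5.21763 ≈ 772.21 mg.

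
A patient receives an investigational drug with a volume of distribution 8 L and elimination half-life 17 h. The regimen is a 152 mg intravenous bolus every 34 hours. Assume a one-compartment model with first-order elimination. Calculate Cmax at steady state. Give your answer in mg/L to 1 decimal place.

25.3 mg/L

The dosing interval is 2 half-lives, so f = 2^(−2) = 0.25.
At steady state, R = 1/(1 − 0.25) = 4/3.
Single-dose peak C₀ = D/Vd = 152/8 = 19 mg/L.
Steady-state peak Cmax,ss = C₀·R = 19 × 4/3 ≈ 25.333 mg/L.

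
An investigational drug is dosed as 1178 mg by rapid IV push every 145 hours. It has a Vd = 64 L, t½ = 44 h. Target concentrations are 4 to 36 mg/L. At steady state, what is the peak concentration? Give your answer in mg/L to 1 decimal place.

20.5 mg/L

k = ln2/t½ = ln2/44 ≈ 0.015753 h⁻¹; fraction remaining f = e^(−kτ) = e^(−0.015753×145) ≈ 0.1019.
At steady state, accumulation factor R = 1/(1 − e^(−kτ)) ≈ 1.1135.
Single-dose peak C₀ = D/Vd = 1178/64 ≈ 18.406 mg/L.
Steady-state peak Cmax,ss = C₀·R ≈ 18.406 × 1.1135 ≈ 20.495 mg/L.
Peak 20.5 mg/L vs MTC 36 mg/L: below toxic threshold.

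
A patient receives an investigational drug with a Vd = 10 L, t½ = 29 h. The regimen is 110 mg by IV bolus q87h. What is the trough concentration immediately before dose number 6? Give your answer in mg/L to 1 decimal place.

f = (1/2)^(τ/t½) = (1/2)^(87/29) ≈ 0.1250.
C₀ = D/Vd = 110/10 ≈ 11.000 mg/L.
Before the 6th dose, 5 doses have been given. Superposition: Cmin = C₀·(f + f² + … + f^5).
≈ 11.000 × (0.1250 + 0.0156 + 0.0020 + 0.0002 + 0.0000) ≈ 11.000 × 0.1428 ≈ 1.571 mg/L.

1.6 mg/L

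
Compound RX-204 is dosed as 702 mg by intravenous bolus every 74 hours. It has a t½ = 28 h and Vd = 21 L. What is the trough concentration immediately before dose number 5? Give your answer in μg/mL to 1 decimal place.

f = (1/2)^(τ/t½) = (1/2)^(74/28) ≈ 0.1601.
C₀ = D/Vd = 702/21 ≈ 33.429 μg/mL.
Before the 5th dose, 4 doses have been given. Superposition: Cmin = C₀·(f + f² + … + f^4).
≈ 33.429 × (0.1601 + 0.0256 + 0.0041 + 0.0007) ≈ 33.429 × 0.1905 ≈ 6.368 μg/mL.

6.4 μg/mL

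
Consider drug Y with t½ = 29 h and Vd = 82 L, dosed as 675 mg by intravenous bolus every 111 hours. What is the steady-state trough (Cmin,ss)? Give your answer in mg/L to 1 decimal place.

τ/t½ = 111/29 ≈ 3.8276, so fraction remaining f = (1/2)^(111/29) ≈ 0.0704.
Single-dose peak C₀ = D/Vd = 675/82 ≈ 8.232 mg/L.
Steady-state trough Cmin,ss = C₀·f/(1−f) ≈ 8.232 × 0.0704/0.9296 ≈ 0.623 mg/L.

0.6 mg/L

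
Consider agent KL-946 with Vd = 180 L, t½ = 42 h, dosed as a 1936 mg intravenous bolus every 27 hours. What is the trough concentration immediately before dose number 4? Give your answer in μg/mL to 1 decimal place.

14.1 μg/mL

f = (1/2)^(τ/t½) = (1/2)^(27/42) ≈ 0.6404.
C₀ = D/Vd = 1936/180 ≈ 10.756 μg/mL.
Before the 4th dose, 3 doses have been given. Superposition: Cmin = C₀·(f + f² + … + f^3).
≈ 10.756 × (0.6404 + 0.4101 + 0.2626) ≈ 10.756 × 1.3131 ≈ 14.124 μg/mL.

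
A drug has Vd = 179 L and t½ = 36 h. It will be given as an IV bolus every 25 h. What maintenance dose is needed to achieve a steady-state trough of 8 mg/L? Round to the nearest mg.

τ/t½ = 25/36 ≈ 0.69444, so f = (1/2)^(25/36) ≈ 0.617947.
Cmin,ss = (D/Vd)·f/(1−f), so D = Cmin,ss·Vd·(1−f)/f.
D = 8 × 179 × (1−f)/f ≈ 8 × 179 × 0.61826 ≈ 885.35 mg.

885 mg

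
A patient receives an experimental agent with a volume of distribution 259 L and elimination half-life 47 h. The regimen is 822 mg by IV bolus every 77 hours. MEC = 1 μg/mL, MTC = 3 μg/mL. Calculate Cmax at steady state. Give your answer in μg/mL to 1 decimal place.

Over one 77-h interval, 77/47 ≈ 1.6383 half-lives elapse, leaving f ≈ 0.3212 of each dose.
At steady state, accumulation factor R = 1/(1 − e^(−kτ)) ≈ 1.4732.
Single-dose peak C₀ = D/Vd = 822/259 ≈ 3.174 μg/mL.
Steady-state peak Cmax,ss = C₀·R ≈ 3.174 × 1.4732 ≈ 4.676 μg/mL.
Peak 4.7 μg/mL vs MTC 3 μg/mL: exceeds toxic threshold.

4.7 μg/mL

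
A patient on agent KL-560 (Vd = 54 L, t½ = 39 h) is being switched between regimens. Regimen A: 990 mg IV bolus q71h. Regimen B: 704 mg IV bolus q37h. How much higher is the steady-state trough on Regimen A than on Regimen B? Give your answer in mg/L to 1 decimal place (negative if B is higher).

-6.8 mg/L

Regimen A: f = (1/2)^(71/39) ≈ 0.2831; Cmin,ss = (990/54)·f/(1−f) ≈ 7.240 mg/L.
Regimen B: f = (1/2)^(37/39) ≈ 0.5181; Cmin,ss = (704/54)·f/(1−f) ≈ 14.016 mg/L.
Difference ≈ 7.240 − 14.016 ≈ -6.776 mg/L.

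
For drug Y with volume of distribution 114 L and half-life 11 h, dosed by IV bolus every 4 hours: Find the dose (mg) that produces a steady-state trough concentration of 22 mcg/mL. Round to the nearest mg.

719 mg

τ/t½ = 4/11 ≈ 0.36364, so f = (1/2)^(4/11) ≈ 0.777203.
Cmin,ss = (D/Vd)·f/(1−f), so D = Cmin,ss·Vd·(1−f)/f.
D = 22 × 114 × (1−f)/f ≈ 22 × 114 × 0.28667 ≈ 718.97 mg.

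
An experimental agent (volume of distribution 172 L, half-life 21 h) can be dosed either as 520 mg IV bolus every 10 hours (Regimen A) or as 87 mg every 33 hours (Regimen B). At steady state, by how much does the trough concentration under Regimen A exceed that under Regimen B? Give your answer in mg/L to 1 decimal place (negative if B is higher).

Regimen A: f = (1/2)^(10/21) ≈ 0.7189; Cmin,ss = (520/172)·f/(1−f) ≈ 7.732 mg/L.
Regimen B: f = (1/2)^(33/21) ≈ 0.3365; Cmin,ss = (87/172)·f/(1−f) ≈ 0.257 mg/L.
Difference ≈ 7.732 − 0.257 ≈ 7.475 mg/L.

7.5 mg/L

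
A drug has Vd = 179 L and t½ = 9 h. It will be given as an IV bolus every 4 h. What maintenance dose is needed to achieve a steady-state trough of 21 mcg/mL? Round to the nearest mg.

τ/t½ = 4/9 ≈ 0.44444, so f = (1/2)^(4/9) ≈ 0.734867.
Cmin,ss = (D/Vd)·f/(1−f), so D = Cmin,ss·Vd·(1−f)/f.
D = 21 × 179 × (1−f)/f ≈ 21 × 179 × 0.36079 ≈ 1356.21 mg.

1356 mg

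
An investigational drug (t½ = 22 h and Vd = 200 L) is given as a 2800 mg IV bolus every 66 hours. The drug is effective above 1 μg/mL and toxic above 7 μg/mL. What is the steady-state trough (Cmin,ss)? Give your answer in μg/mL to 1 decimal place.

2.0 μg/mL

τ = 66 h = 3 half-lives, so f = (1/2)^3 = 0.125.
Accumulation ratio R = 1/(1 − f) = 1/0.875 = 8/7.
Single-dose peak C₀ = D/Vd = 2800/200 = 14 μg/mL.
Steady-state peak Cmax,ss = C₀·R = 14 × 8/7 ≈ 16.000 μg/mL.
Steady-state trough Cmin,ss = Cmax,ss·f ≈ 16.000 × 0.125 ≈ 2.000 μg/mL.
Trough 2.0 μg/mL vs MEC 1 μg/mL: adequate.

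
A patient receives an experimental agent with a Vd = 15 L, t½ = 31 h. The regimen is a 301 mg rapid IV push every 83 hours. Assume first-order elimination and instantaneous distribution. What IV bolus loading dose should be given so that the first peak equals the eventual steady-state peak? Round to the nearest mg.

357 mg

f = (1/2)^(83/31) ≈ 0.156321; accumulation ratio R = 1/(1−f) ≈ 1.18528.
Loading dose to hit Cmax,ss on first dose: D_load = D_maint·R ≈ 301 × 1.18528 ≈ 356.77 mg.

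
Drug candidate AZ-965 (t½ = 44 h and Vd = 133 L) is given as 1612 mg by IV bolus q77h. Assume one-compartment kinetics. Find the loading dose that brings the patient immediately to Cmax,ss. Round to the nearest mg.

f = (1/2)^(77/44) ≈ 0.297302; accumulation ratio R = 1/(1−f) ≈ 1.42309.
Loading dose to hit Cmax,ss on first dose: D_load = D_maint·R ≈ 1612 × 1.42309 ≈ 2294.02 mg.

2294 mg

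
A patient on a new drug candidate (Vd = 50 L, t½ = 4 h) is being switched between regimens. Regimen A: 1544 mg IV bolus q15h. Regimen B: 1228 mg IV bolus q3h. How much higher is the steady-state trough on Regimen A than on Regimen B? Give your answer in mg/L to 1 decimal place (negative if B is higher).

Regimen A: f = (1/2)^(15/4) ≈ 0.0743; Cmin,ss = (1544/50)·f/(1−f) ≈ 2.479 mg/L.
Regimen B: f = (1/2)^(3/4) ≈ 0.5946; Cmin,ss = (1228/50)·f/(1−f) ≈ 36.022 mg/L.
Difference ≈ 2.479 − 36.022 ≈ -33.543 mg/L.

-33.5 mg/L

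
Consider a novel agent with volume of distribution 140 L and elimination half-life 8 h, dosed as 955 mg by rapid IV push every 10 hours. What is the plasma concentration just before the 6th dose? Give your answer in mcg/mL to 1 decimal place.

f = (1/2)^(τ/t½) = (1/2)^(10/8) ≈ 0.4204.
C₀ = D/Vd = 955/140 ≈ 6.821 mcg/mL.
Before the 6th dose, 5 doses have been given. Superposition: Cmin = C₀·(f + f² + … + f^5).
≈ 6.821 × (0.4204 + 0.1767 + 0.0743 + 0.0312 + 0.0131) ≈ 6.821 × 0.7157 ≈ 4.882 mcg/mL.

4.9 mcg/mL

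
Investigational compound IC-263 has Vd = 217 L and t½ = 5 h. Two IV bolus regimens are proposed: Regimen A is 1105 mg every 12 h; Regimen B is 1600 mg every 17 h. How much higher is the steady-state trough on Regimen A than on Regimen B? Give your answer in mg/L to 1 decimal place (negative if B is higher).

0.4 mg/L

Regimen A: f = (1/2)^(12/5) ≈ 0.1895; Cmin,ss = (1105/217)·f/(1−f) ≈ 1.191 mg/L.
Regimen B: f = (1/2)^(17/5) ≈ 0.0947; Cmin,ss = (1600/217)·f/(1−f) ≈ 0.771 mg/L.
Difference ≈ 1.191 − 0.771 ≈ 0.420 mg/L.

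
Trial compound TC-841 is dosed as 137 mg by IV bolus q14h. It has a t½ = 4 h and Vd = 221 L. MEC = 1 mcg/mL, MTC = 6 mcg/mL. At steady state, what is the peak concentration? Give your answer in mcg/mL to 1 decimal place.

0.7 mcg/mL

Over one 14-h interval, 14/4 ≈ 3.5 half-lives elapse, leaving f ≈ 0.0884 of each dose.
At steady state, accumulation factor R = 1/(1 − e^(−kτ)) ≈ 1.0970.
Each bolus raises the concentration by D/Vd = 137/221 ≈ 0.620 mcg/mL.
Steady-state peak Cmax,ss = C₀·R ≈ 0.620 × 1.0970 ≈ 0.680 mcg/mL.
Peak 0.7 mcg/mL vs MTC 6 mcg/mL: below toxic threshold.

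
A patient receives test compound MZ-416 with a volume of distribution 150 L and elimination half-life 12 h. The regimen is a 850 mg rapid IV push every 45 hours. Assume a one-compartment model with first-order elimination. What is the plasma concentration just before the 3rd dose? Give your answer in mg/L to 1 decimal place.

0.5 mg/L

f = (1/2)^(τ/t½) = (1/2)^(45/12) ≈ 0.0743.
C₀ = D/Vd = 850/150 ≈ 5.667 mg/L.
Before the 3rd dose, 2 doses have been given. Superposition: Cmin = C₀·(f + f²).
≈ 5.667 × (0.0743 + 0.0055) ≈ 5.667 × 0.0798 ≈ 0.452 mg/L.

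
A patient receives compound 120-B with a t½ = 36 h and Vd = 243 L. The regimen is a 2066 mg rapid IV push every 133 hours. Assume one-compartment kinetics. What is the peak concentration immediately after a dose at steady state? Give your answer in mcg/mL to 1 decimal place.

k = ln2/t½ = ln2/36 ≈ 0.019254 h⁻¹; fraction remaining f = e^(−kτ) = e^(−0.019254×133) ≈ 0.0772.
Accumulation ratio R = 1/(1 − f) ≈ 1/0.9228 ≈ 1.0837.
Each bolus raises the concentration by D/Vd = 2066/243 ≈ 8.502 mcg/mL.
Steady-state peak Cmax,ss = C₀·R ≈ 8.502 × 1.0837 ≈ 9.214 mcg/mL.

9.2 mcg/mL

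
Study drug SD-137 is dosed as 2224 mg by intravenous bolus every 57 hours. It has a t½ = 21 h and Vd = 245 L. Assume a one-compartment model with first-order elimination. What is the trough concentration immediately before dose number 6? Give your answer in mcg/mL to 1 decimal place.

f = (1/2)^(τ/t½) = (1/2)^(57/21) ≈ 0.1524.
C₀ = D/Vd = 2224/245 ≈ 9.078 mcg/mL.
Before the 6th dose, 5 doses have been given. Superposition: Cmin = C₀·(f + f² + … + f^5).
≈ 9.078 × (0.1524 + 0.0232 + 0.0035 + 0.0005 + 0.0001) ≈ 9.078 × 0.1797 ≈ 1.631 mcg/mL.

1.6 mcg/mL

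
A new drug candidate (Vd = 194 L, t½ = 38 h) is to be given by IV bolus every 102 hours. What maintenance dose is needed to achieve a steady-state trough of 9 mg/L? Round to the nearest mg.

9476 mg

τ/t½ = 102/38 ≈ 2.6842, so f = (1/2)^(102/38) ≈ 0.155587.
Cmin,ss = (D/Vd)·f/(1−f), so D = Cmin,ss·Vd·(1−f)/f.
D = 9 × 194 × (1−f)/f ≈ 9 × 194 × 5.42727 ≈ 9476.01 mg.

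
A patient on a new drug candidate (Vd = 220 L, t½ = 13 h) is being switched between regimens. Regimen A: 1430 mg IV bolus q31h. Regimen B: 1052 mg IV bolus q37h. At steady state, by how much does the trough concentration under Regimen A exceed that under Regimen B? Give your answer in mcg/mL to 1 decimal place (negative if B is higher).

0.8 mcg/mL

Regimen A: f = (1/2)^(31/13) ≈ 0.1915; Cmin,ss = (1430/220)·f/(1−f) ≈ 1.540 mcg/mL.
Regimen B: f = (1/2)^(37/13) ≈ 0.1391; Cmin,ss = (1052/220)·f/(1−f) ≈ 0.773 mcg/mL.
Difference ≈ 1.540 − 0.773 ≈ 0.767 mcg/mL.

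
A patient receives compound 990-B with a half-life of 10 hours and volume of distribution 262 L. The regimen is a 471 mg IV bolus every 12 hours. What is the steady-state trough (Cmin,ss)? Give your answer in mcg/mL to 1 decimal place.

Over one 12-h interval, 12/10 ≈ 1.2 half-lives elapse, leaving f ≈ 0.4353 of each dose.
At steady state, accumulation factor R = 1/(1 − e^(−kτ)) ≈ 1.7709.
Each bolus raises the concentration by D/Vd = 471/262 ≈ 1.798 mcg/mL.
Cmax,ss = C₀/(1 − f) ≈ 1.798/0.5647 ≈ 3.184 mcg/mL.
Steady-state trough Cmin,ss = Cmax,ss·f ≈ 3.184 × 0.4353 ≈ 1.386 mcg/mL.

1.4 mcg/mL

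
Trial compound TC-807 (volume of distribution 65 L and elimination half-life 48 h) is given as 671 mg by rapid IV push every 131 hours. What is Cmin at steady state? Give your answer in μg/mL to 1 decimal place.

1.8 μg/mL

τ/t½ = 131/48 ≈ 2.7292, so fraction remaining f = (1/2)^(131/48) ≈ 0.1508.
At steady state, accumulation factor R = 1/(1 − e^(−kτ)) ≈ 1.1776.
Each bolus raises the concentration by D/Vd = 671/65 ≈ 10.323 μg/mL.
Cmax,ss = C₀/(1 − f) ≈ 10.323/0.8492 ≈ 12.156 μg/mL.
Steady-state trough Cmin,ss = Cmax,ss·f ≈ 12.156 × 0.1508 ≈ 1.833 μg/mL.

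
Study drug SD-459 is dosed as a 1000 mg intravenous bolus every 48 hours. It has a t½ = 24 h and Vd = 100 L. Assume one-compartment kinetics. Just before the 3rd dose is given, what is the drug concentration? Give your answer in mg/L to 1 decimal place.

f = (1/2)^(τ/t½) = (1/2)^(48/24) ≈ 0.2500.
C₀ = D/Vd = 1000/100 ≈ 10.000 mg/L.
Before the 3rd dose, 2 doses have been given. Superposition: Cmin = C₀·(f + f²).
≈ 10.000 × (0.2500 + 0.0625) ≈ 10.000 × 0.3125 ≈ 3.125 mg/L.

3.1 mg/L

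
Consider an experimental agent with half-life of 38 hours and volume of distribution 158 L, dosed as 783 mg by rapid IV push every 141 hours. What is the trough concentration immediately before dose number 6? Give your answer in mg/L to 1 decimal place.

0.4 mg/L

f = (1/2)^(τ/t½) = (1/2)^(141/38) ≈ 0.0764.
C₀ = D/Vd = 783/158 ≈ 4.956 mg/L.
Before the 6th dose, 5 doses have been given. Superposition: Cmin = C₀·(f + f² + … + f^5).
≈ 4.956 × (0.0764 + 0.0058 + 0.0004 + 0.0000 + 0.0000) ≈ 4.956 × 0.0826 ≈ 0.409 mg/L.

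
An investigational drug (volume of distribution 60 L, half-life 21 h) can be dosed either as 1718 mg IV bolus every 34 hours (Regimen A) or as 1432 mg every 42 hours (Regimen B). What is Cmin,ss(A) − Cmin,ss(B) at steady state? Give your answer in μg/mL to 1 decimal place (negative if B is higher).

5.9 μg/mL

Regimen A: f = (1/2)^(34/21) ≈ 0.3256; Cmin,ss = (1718/60)·f/(1−f) ≈ 13.824 μg/mL.
Regimen B: f = (1/2)^(42/21) ≈ 0.2500; Cmin,ss = (1432/60)·f/(1−f) ≈ 7.956 μg/mL.
Difference ≈ 13.824 − 7.956 ≈ 5.868 μg/mL.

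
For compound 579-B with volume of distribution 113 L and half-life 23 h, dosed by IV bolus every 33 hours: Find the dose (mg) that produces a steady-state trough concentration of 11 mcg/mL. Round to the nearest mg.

2117 mg

τ/t½ = 33/23 ≈ 1.4348, so f = (1/2)^(33/23) ≈ 0.369903.
Cmin,ss = (D/Vd)·f/(1−f), so D = Cmin,ss·Vd·(1−f)/f.
D = 11 × 113 × (1−f)/f ≈ 11 × 113 × 1.70341 ≈ 2117.34 mg.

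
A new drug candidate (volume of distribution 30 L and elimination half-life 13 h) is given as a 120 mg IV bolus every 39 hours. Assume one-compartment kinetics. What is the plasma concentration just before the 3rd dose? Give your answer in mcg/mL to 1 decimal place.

f = (1/2)^(τ/t½) = (1/2)^(39/13) ≈ 0.1250.
C₀ = D/Vd = 120/30 ≈ 4.000 mcg/mL.
Before the 3rd dose, 2 doses have been given. Superposition: Cmin = C₀·(f + f²).
≈ 4.000 × (0.1250 + 0.0156) ≈ 4.000 × 0.1406 ≈ 0.562 mcg/mL.

0.6 mcg/mL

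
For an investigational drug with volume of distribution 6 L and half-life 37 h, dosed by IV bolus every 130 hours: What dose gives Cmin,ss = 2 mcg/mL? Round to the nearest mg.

125 mg

τ/t½ = 130/37 ≈ 3.5135, so f = (1/2)^(130/37) ≈ 0.087564.
Cmin,ss = (D/Vd)·f/(1−f), so D = Cmin,ss·Vd·(1−f)/f.
D = 2 × 6 × (1−f)/f ≈ 2 × 6 × 10.42022 ≈ 125.04 mg.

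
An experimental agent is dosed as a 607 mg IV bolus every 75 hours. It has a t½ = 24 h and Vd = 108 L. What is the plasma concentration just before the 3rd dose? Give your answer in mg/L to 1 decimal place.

0.7 mg/L

f = (1/2)^(τ/t½) = (1/2)^(75/24) ≈ 0.1146.
C₀ = D/Vd = 607/108 ≈ 5.620 mg/L.
Before the 3rd dose, 2 doses have been given. Superposition: Cmin = C₀·(f + f²).
≈ 5.620 × (0.1146 + 0.0131) ≈ 5.620 × 0.1277 ≈ 0.718 mg/L.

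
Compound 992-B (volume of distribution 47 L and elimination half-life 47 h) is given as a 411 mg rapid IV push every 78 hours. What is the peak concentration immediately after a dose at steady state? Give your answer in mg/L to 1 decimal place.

12.8 mg/L

Over one 78-h interval, 78/47 ≈ 1.6596 half-lives elapse, leaving f ≈ 0.3165 of each dose.
At steady state, accumulation factor R = 1/(1 − e^(−kτ)) ≈ 1.4631.
Single-dose peak C₀ = D/Vd = 411/47 ≈ 8.745 mg/L.
Steady-state peak Cmax,ss = C₀·R ≈ 8.745 × 1.4631 ≈ 12.795 mg/L.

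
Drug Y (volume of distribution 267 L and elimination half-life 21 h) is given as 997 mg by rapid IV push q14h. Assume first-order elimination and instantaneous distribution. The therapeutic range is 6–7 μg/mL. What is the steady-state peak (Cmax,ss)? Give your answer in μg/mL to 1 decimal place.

k = ln2/t½ = ln2/21 ≈ 0.033007 h⁻¹; fraction remaining f = e^(−kτ) = e^(−0.033007×14) ≈ 0.6300.
Accumulation ratio R = 1/(1 − f) ≈ 1/0.3700 ≈ 2.7027.
Single-dose peak C₀ = D/Vd = 997/267 ≈ 3.734 μg/mL.
Steady-state peak Cmax,ss = C₀·R ≈ 3.734 × 2.7027 ≈ 10.092 μg/mL.
Peak 10.1 μg/mL vs MTC 7 μg/mL: exceeds toxic threshold.

10.1 μg/mL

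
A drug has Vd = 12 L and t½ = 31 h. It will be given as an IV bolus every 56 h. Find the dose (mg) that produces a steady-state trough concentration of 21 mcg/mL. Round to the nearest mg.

629 mg

τ/t½ = 56/31 ≈ 1.8065, so f = (1/2)^(56/31) ≈ 0.285893.
Cmin,ss = (D/Vd)·f/(1−f), so D = Cmin,ss·Vd·(1−f)/f.
D = 21 × 12 × (1−f)/f ≈ 21 × 12 × 2.49781 ≈ 629.45 mg.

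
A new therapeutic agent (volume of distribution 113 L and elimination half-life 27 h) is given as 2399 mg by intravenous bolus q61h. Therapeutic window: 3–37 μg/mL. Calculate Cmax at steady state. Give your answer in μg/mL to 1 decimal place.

26.8 μg/mL

Over one 61-h interval, 61/27 ≈ 2.2593 half-lives elapse, leaving f ≈ 0.2089 of each dose.
Accumulation ratio R = 1/(1 − f) ≈ 1/0.7911 ≈ 1.2641.
Each bolus raises the concentration by D/Vd = 2399/113 ≈ 21.230 μg/mL.
Cmax,ss = C₀/(1 − f) ≈ 21.230/0.7911 ≈ 26.836 μg/mL.
Peak 26.8 μg/mL vs MTC 37 μg/mL: below toxic threshold.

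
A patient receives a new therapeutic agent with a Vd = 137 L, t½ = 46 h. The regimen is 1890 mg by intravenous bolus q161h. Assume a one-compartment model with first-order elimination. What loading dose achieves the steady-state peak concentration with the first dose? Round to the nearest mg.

2073 mg

f = (1/2)^(161/46) ≈ 0.088388; accumulation ratio R = 1/(1−f) ≈ 1.09696.
Loading dose to hit Cmax,ss on first dose: D_load = D_maint·R ≈ 1890 × 1.09696 ≈ 2073.25 mg.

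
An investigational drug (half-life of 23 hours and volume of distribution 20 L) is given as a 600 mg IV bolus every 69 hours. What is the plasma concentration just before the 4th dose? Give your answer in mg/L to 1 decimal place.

4.3 mg/L

f = (1/2)^(τ/t½) = (1/2)^(69/23) ≈ 0.1250.
C₀ = D/Vd = 600/20 ≈ 30.000 mg/L.
Before the 4th dose, 3 doses have been given. Superposition: Cmin = C₀·(f + f² + … + f^3).
≈ 30.000 × (0.1250 + 0.0156 + 0.0020) ≈ 30.000 × 0.1426 ≈ 4.278 mg/L.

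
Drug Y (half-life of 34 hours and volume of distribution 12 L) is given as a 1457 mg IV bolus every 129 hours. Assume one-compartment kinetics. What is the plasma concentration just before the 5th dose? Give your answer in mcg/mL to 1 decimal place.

9.4 mcg/mL

f = (1/2)^(τ/t½) = (1/2)^(129/34) ≈ 0.0721.
C₀ = D/Vd = 1457/12 ≈ 121.417 mcg/mL.
Before the 5th dose, 4 doses have been given. Superposition: Cmin = C₀·(f + f² + … + f^4).
≈ 121.417 × (0.0721 + 0.0052 + 0.0004 + 0.0000) ≈ 121.417 × 0.0777 ≈ 9.434 mcg/mL.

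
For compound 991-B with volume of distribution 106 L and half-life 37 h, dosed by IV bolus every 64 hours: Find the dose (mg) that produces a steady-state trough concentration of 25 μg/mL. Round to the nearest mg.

6139 mg

τ/t½ = 64/37 ≈ 1.7297, so f = (1/2)^(64/37) ≈ 0.301508.
Cmin,ss = (D/Vd)·f/(1−f), so D = Cmin,ss·Vd·(1−f)/f.
D = 25 × 106 × (1−f)/f ≈ 25 × 106 × 2.31666 ≈ 6139.15 mg.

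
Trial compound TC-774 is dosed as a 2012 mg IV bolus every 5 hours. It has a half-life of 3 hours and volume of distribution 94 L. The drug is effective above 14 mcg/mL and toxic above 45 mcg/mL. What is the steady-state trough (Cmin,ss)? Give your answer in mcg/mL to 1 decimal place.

9.8 mcg/mL

τ/t½ = 5/3 ≈ 1.6667, so fraction remaining f = (1/2)^(5/3) ≈ 0.3150.
Single-dose peak C₀ = D/Vd = 2012/94 ≈ 21.404 mcg/mL.
Steady-state trough Cmin,ss = C₀·f/(1−f) ≈ 21.404 × 0.3150/0.6850 ≈ 9.843 mcg/mL.
Trough 9.8 mcg/mL vs MEC 14 mcg/mL: subtherapeutic.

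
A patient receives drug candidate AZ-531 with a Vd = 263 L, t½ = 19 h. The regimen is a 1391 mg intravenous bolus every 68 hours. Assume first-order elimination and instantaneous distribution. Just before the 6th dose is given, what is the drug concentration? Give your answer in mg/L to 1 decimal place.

f = (1/2)^(τ/t½) = (1/2)^(68/19) ≈ 0.0837.
C₀ = D/Vd = 1391/263 ≈ 5.289 mg/L.
Before the 6th dose, 5 doses have been given. Superposition: Cmin = C₀·(f + f² + … + f^5).
≈ 5.289 × (0.0837 + 0.0070 + 0.0006 + 0.0000 + 0.0000) ≈ 5.289 × 0.0913 ≈ 0.483 mg/L.

0.5 mg/L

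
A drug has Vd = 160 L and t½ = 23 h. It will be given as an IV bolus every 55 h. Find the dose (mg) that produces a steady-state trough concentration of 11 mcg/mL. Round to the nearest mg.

τ/t½ = 55/23 ≈ 2.3913, so f = (1/2)^(55/23) ≈ 0.190610.
Cmin,ss = (D/Vd)·f/(1−f), so D = Cmin,ss·Vd·(1−f)/f.
D = 11 × 160 × (1−f)/f ≈ 11 × 160 × 4.24631 ≈ 7473.51 mg.

7474 mg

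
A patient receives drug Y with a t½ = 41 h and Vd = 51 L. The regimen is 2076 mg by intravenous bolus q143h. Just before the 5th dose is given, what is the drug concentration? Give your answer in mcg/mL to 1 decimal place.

f = (1/2)^(τ/t½) = (1/2)^(143/41) ≈ 0.0891.
C₀ = D/Vd = 2076/51 ≈ 40.706 mcg/mL.
Before the 5th dose, 4 doses have been given. Superposition: Cmin = C₀·(f + f² + … + f^4).
≈ 40.706 × (0.0891 + 0.0079 + 0.0007 + 0.0001) ≈ 40.706 × 0.0978 ≈ 3.981 mcg/mL.

4.0 mcg/mL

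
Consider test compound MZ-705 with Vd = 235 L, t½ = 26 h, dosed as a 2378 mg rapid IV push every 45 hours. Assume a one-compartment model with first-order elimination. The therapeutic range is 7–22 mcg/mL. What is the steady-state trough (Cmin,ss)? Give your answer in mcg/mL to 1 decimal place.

k = ln2/t½ = ln2/26 ≈ 0.026660 h⁻¹; fraction remaining f = e^(−kτ) = e^(−0.026660×45) ≈ 0.3013.
Each bolus raises the concentration by D/Vd = 2378/235 ≈ 10.119 mcg/mL.
Steady-state trough Cmin,ss = C₀·f/(1−f) ≈ 10.119 × 0.3013/0.6987 ≈ 4.364 mcg/mL.
Trough 4.4 mcg/mL vs MEC 7 mcg/mL: subtherapeutic.

4.4 mcg/mL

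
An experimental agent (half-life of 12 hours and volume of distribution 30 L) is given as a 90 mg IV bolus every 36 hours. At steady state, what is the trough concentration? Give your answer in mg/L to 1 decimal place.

0.4 mg/L

τ = 36 h = 3 half-lives, so f = (1/2)^3 = 0.125.
Accumulation ratio R = 1/(1 − f) = 1/0.875 = 8/7.
Single-dose peak C₀ = D/Vd = 90/30 = 3 mg/L.
Steady-state peak Cmax,ss = C₀·R = 3 × 8/7 ≈ 3.429 mg/L.
Steady-state trough Cmin,ss = Cmax,ss·f ≈ 3.429 × 0.125 ≈ 0.429 mg/L.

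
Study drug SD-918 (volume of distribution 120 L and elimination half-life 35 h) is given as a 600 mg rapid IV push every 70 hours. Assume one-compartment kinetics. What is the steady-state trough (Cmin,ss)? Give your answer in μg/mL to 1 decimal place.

1.7 μg/mL

τ = 70 h = 2 half-lives, so f = (1/2)^2 = 0.25.
Accumulation ratio R = 1/(1 − f) = 1/0.75 = 4/3.
Single-dose peak C₀ = D/Vd = 600/120 = 5 μg/mL.
Steady-state peak Cmax,ss = C₀·R = 5 × 4/3 ≈ 6.667 μg/mL.
Steady-state trough Cmin,ss = Cmax,ss·f ≈ 6.667 × 0.25 ≈ 1.667 μg/mL.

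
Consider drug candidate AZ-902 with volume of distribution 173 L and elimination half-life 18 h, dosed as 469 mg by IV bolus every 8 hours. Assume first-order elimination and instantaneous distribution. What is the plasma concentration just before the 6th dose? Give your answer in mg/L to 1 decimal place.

5.9 mg/L

f = (1/2)^(τ/t½) = (1/2)^(8/18) ≈ 0.7349.
C₀ = D/Vd = 469/173 ≈ 2.711 mg/L.
Before the 6th dose, 5 doses have been given. Superposition: Cmin = C₀·(f + f² + … + f^5).
≈ 2.711 × (0.7349 + 0.5401 + 0.3969 + 0.2917 + 0.2144) ≈ 2.711 × 2.1780 ≈ 5.905 mg/L.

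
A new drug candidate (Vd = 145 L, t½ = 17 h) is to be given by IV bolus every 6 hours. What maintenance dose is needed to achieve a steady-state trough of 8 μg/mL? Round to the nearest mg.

τ/t½ = 6/17 ≈ 0.35294, so f = (1/2)^(6/17) ≈ 0.782986.
Cmin,ss = (D/Vd)·f/(1−f), so D = Cmin,ss·Vd·(1−f)/f.
D = 8 × 145 × (1−f)/f ≈ 8 × 145 × 0.27716 ≈ 321.51 mg.

322 mg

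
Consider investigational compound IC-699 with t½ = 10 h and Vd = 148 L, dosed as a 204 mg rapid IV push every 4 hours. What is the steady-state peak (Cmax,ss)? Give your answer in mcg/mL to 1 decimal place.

5.7 mcg/mL

Over one 4-h interval, 4/10 ≈ 0.4 half-lives elapse, leaving f ≈ 0.7579 of each dose.
At steady state, accumulation factor R = 1/(1 − e^(−kτ)) ≈ 4.1305.
Single-dose peak C₀ = D/Vd = 204/148 ≈ 1.378 mcg/mL.
Steady-state peak Cmax,ss = C₀·R ≈ 1.378 × 4.1305 ≈ 5.692 mcg/mL.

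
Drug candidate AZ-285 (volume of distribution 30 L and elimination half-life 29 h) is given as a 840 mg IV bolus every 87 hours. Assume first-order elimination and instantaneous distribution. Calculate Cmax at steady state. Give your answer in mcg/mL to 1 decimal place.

τ = 87 h = 3 half-lives, so f = (1/2)^3 = 0.125.
Accumulation ratio R = 1/(1 − f) = 1/0.875 = 8/7.
Single-dose peak C₀ = D/Vd = 840/30 = 28 mcg/mL.
Steady-state peak Cmax,ss = C₀·R = 28 × 8/7 ≈ 32.000 mcg/mL.

32.0 mcg/mL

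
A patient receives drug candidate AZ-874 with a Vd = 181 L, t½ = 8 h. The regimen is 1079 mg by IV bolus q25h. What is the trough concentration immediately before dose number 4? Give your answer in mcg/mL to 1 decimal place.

0.8 mcg/mL

f = (1/2)^(τ/t½) = (1/2)^(25/8) ≈ 0.1146.
C₀ = D/Vd = 1079/181 ≈ 5.961 mcg/mL.
Before the 4th dose, 3 doses have been given. Superposition: Cmin = C₀·(f + f² + … + f^3).
≈ 5.961 × (0.1146 + 0.0131 + 0.0015) ≈ 5.961 × 0.1292 ≈ 0.770 mcg/mL.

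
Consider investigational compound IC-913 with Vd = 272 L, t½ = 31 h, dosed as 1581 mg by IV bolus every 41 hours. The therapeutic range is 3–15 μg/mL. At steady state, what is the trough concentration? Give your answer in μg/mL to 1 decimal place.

3.9 μg/mL

Over one 41-h interval, 41/31 ≈ 1.3226 half-lives elapse, leaving f ≈ 0.3998 of each dose.
At steady state, accumulation factor R = 1/(1 − e^(−kτ)) ≈ 1.6661.
Single-dose peak C₀ = D/Vd = 1581/272 ≈ 5.812 μg/mL.
Steady-state peak Cmax,ss = C₀·R ≈ 5.812 × 1.6661 ≈ 9.683 μg/mL.
Steady-state trough Cmin,ss = Cmax,ss·f ≈ 9.683 × 0.3998 ≈ 3.871 μg/mL.
Trough 3.9 μg/mL vs MEC 3 μg/mL: adequate.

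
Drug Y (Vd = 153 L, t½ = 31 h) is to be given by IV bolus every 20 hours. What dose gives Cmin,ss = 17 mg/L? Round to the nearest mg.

1467 mg

τ/t½ = 20/31 ≈ 0.64516, so f = (1/2)^(20/31) ≈ 0.639421.
Cmin,ss = (D/Vd)·f/(1−f), so D = Cmin,ss·Vd·(1−f)/f.
D = 17 × 153 × (1−f)/f ≈ 17 × 153 × 0.56391 ≈ 1466.73 mg.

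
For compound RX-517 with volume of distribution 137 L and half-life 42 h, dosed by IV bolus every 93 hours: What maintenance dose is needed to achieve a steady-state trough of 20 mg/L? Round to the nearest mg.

τ/t½ = 93/42 ≈ 2.2143, so f = (1/2)^(93/42) ≈ 0.215493.
Cmin,ss = (D/Vd)·f/(1−f), so D = Cmin,ss·Vd·(1−f)/f.
D = 20 × 137 × (1−f)/f ≈ 20 × 137 × 3.64052 ≈ 9975.02 mg.

9975 mg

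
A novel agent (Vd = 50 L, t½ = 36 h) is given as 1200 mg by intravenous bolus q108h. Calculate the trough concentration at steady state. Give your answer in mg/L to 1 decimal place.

3.4 mg/L

The dosing interval is 3 half-lives, so f = 2^(−3) = 0.125.
Accumulation ratio R = 1/(1 − f) = 1/0.875 = 8/7.
Single-dose peak C₀ = D/Vd = 1200/50 = 24 mg/L.
Steady-state peak Cmax,ss = C₀·R = 24 × 8/7 ≈ 27.429 mg/L.
Steady-state trough Cmin,ss = Cmax,ss·f ≈ 27.429 × 0.125 ≈ 3.429 mg/L.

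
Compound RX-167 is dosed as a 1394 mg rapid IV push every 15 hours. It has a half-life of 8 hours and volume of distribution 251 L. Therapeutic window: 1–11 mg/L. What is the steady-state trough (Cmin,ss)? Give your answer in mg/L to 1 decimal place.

2.1 mg/L

Over one 15-h interval, 15/8 ≈ 1.875 half-lives elapse, leaving f ≈ 0.2726 of each dose.
Single-dose peak C₀ = D/Vd = 1394/251 ≈ 5.554 mg/L.
Steady-state trough Cmin,ss = C₀·f/(1−f) ≈ 5.554 × 0.2726/0.7274 ≈ 2.081 mg/L.
Trough 2.1 mg/L vs MEC 1 mg/L: adequate.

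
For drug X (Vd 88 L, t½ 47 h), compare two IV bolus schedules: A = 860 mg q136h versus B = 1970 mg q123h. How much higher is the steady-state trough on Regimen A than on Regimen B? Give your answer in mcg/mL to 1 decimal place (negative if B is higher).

-2.8 mcg/mL

Regimen A: f = (1/2)^(136/47) ≈ 0.1346; Cmin,ss = (860/88)·f/(1−f) ≈ 1.520 mcg/mL.
Regimen B: f = (1/2)^(123/47) ≈ 0.1630; Cmin,ss = (1970/88)·f/(1−f) ≈ 4.360 mcg/mL.
Difference ≈ 1.520 − 4.360 ≈ -2.840 mcg/mL.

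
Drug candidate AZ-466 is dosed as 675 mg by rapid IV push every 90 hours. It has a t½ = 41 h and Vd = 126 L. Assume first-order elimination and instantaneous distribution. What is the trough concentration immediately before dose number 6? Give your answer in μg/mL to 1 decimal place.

f = (1/2)^(τ/t½) = (1/2)^(90/41) ≈ 0.2184.
C₀ = D/Vd = 675/126 ≈ 5.357 μg/mL.
Before the 6th dose, 5 doses have been given. Superposition: Cmin = C₀·(f + f² + … + f^5).
≈ 5.357 × (0.2184 + 0.0477 + 0.0104 + 0.0023 + 0.0005) ≈ 5.357 × 0.2793 ≈ 1.496 μg/mL.

1.5 μg/mL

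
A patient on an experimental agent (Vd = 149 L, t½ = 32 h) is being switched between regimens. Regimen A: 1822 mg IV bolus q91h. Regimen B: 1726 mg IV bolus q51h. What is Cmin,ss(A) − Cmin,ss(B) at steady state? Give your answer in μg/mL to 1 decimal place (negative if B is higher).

Regimen A: f = (1/2)^(91/32) ≈ 0.1393; Cmin,ss = (1822/149)·f/(1−f) ≈ 1.979 μg/mL.
Regimen B: f = (1/2)^(51/32) ≈ 0.3313; Cmin,ss = (1726/149)·f/(1−f) ≈ 5.739 μg/mL.
Difference ≈ 1.979 − 5.739 ≈ -3.760 μg/mL.

-3.8 μg/mL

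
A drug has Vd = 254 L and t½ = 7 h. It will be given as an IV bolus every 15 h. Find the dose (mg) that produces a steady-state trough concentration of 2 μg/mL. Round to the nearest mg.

1736 mg

τ/t½ = 15/7 ≈ 2.1429, so f = (1/2)^(15/7) ≈ 0.226431.
Cmin,ss = (D/Vd)·f/(1−f), so D = Cmin,ss·Vd·(1−f)/f.
D = 2 × 254 × (1−f)/f ≈ 2 × 254 × 3.41636 ≈ 1735.51 mg.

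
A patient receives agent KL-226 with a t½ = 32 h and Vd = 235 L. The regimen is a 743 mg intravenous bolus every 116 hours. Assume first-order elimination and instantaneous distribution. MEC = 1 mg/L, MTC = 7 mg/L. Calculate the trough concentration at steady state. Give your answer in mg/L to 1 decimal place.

0.3 mg/L

τ/t½ = 116/32 ≈ 3.625, so fraction remaining f = (1/2)^(116/32) ≈ 0.0811.
At steady state, accumulation factor R = 1/(1 − e^(−kτ)) ≈ 1.0883.
Single-dose peak C₀ = D/Vd = 743/235 ≈ 3.162 mg/L.
Cmax,ss = C₀/(1 − f) ≈ 3.162/0.9189 ≈ 3.441 mg/L.
One interval later, Cmin,ss = Cmax,ss·e^(−kτ) ≈ 3.441 × 0.0811 ≈ 0.279 mg/L.
Trough 0.3 mg/L vs MEC 1 mg/L: subtherapeutic.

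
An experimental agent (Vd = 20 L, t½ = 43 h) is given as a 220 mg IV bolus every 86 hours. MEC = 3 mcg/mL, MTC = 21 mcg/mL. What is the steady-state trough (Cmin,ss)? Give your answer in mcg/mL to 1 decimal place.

The dosing interval is 2 half-lives, so f = 2^(−2) = 0.25.
Accumulation ratio R = 1/(1 − f) = 1/0.75 = 4/3.
Single-dose peak C₀ = D/Vd = 220/20 = 11 mcg/mL.
Steady-state peak Cmax,ss = C₀·R = 11 × 4/3 ≈ 14.667 mcg/mL.
Steady-state trough Cmin,ss = Cmax,ss·f ≈ 14.667 × 0.25 ≈ 3.667 mcg/mL.
Trough 3.7 mcg/mL vs MEC 3 mcg/mL: adequate.

3.7 mcg/mL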